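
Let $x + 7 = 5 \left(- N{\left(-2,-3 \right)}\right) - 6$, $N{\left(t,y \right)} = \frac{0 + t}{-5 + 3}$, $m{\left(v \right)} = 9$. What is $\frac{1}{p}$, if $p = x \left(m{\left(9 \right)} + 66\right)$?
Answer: $- \frac{1}{1350} \approx -0.00074074$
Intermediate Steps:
$N{\left(t,y \right)} = - \frac{t}{2}$ ($N{\left(t,y \right)} = \frac{t}{-2} = t \left(- \frac{1}{2}\right) = - \frac{t}{2}$)
$x = -18$ ($x = -7 - \left(6 - 5 \left(- \frac{\left(-1\right) \left(-2\right)}{2}\right)\right) = -7 - \left(6 - 5 \left(\left(-1\right) 1\right)\right) = -7 + \left(5 \left(-1\right) - 6\right) = -7 - 11 = -18$)
$p = -1350$ ($p = - 18 \left(9 + 66\right) = \left(-18\right) 75 = -1350$)
$\frac{1}{p} = \frac{1}{-1350} = - \frac{1}{1350}$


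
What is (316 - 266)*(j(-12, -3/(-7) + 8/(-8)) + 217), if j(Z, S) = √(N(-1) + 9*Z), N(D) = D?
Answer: 10850 + 50*I*√109 ≈ 10850.0 + 522.02*I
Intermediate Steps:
j(Z, S) = √(-1 + 9*Z)
(316 - 266)*(j(-12, -3/(-7) + 8/(-8)) + 217) = (316 - 266)*(√(-1 + 9*(-12)) + 217) = 50*(√(-1 - 108) + 217) = 50*(√(-109) + 217) = 50*(I*√109 + 217) = 50*(217 + I*√109) = 10850 + 50*I*√109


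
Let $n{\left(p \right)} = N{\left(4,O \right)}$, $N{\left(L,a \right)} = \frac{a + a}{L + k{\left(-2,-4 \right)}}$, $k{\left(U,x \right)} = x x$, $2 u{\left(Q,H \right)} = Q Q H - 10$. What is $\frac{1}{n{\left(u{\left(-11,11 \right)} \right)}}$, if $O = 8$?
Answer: $\frac{5}{4} \approx 1.25$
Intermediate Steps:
$u{\left(Q,H \right)} = -5 + \frac{H Q^{2}}{2}$ ($u{\left(Q,H \right)} = \frac{Q Q H - 10}{2} = \frac{Q^{2} H - 10}{2} = \frac{H Q^{2} - 10}{2} = \frac{-10 + H Q^{2}}{2} = -5 + \frac{H Q^{2}}{2}$)
$k{\left(U,x \right)} = x^{2}$
$N{\left(L,a \right)} = \frac{2 a}{16 + L}$ ($N{\left(L,a \right)} = \frac{a + a}{L + \left(-4\right)^{2}} = \frac{2 a}{L + 16} = \frac{2 a}{16 + L}$)
$n{\left(p \right)} = \frac{4}{5}$ ($n{\left(p \right)} = 2 \cdot 8 \frac{1}{16 + 4} = 2 \cdot 8 \cdot \frac{1}{20} = \frac{4}{5}$)
$\frac{1}{n{\left(u{\left(-11,11 \right)} \right)}} = \frac{1}{\frac{4}{5}} = \frac{5}{4}$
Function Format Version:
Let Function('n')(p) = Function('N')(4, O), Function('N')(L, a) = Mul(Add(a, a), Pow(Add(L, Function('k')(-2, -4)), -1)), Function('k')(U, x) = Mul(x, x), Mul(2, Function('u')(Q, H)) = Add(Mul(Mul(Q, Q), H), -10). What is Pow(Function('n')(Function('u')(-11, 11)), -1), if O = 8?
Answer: Rational(5, 4) ≈ 1.2500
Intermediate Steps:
Function('u')(Q, H) = Add(-5, Mul(Rational(1, 2), H, Pow(Q, 2))) (Function('u')(Q, H) = Mul(Rational(1, 2), Add(Mul(Mul(Q, Q), H), -10)) = Mul(Rational(1, 2), Add(Mul(Pow(Q, 2), H), -10)) = Mul(Rational(1, 2), Add(Mul(H, Pow(Q, 2)), -10)) = Mul(Rational(1, 2), Add(-10, Mul(H, Pow(Q, 2)))) = Add(-5, Mul(Rational(1, 2), H, Pow(Q, 2))))
Function('k')(U, x) = Pow(x, 2)
Function('N')(L, a) = Mul(2, a, Pow(Add(16, L), -1)) (Function('N')(L, a) = Mul(Add(a, a), Pow(Add(L, Pow(-4, 2)), -1)) = Mul(Mul(2, a), Pow(Add(L, 16), -1)) = Mul(Mul(2, a), Pow(Add(16, L), -1)) = Mul(2, a, Pow(Add(16, L), -1)))
Function('n')(p) = Rational(4, 5) (Function('n')(p) = Mul(2, 8, Pow(Add(16, 4), -1)) = Mul(2, 8, Pow(20, -1)) = Mul(2, 8, Rational(1, 20)) = Rational(4, 5))
Pow(Function('n')(Function('u')(-11, 11)), -1) = Pow(Rational(4, 5), -1) = Rational(5, 4)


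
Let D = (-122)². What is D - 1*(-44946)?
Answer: 59830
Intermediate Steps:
D = 14884
D - 1*(-44946) = 14884 - 1*(-44946) = 14884 + 44946 = 59830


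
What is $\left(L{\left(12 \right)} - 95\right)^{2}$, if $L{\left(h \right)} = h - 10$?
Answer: $8649$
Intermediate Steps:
$L{\left(h \right)} = -10 + h$ ($L{\left(h \right)} = h - 10 = -10 + h$)
$\left(L{\left(12 \right)} - 95\right)^{2} = \left(\left(-10 + 12\right) - 95\right)^{2} = \left(2 - 95\right)^{2} = \left(-93\right)^{2} = 8649$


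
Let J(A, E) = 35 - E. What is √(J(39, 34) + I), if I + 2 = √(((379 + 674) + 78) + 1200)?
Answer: √(-1 + 3*√259) ≈ 6.8761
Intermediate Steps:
I = -2 + 3*√259 (I = -2 + √(((379 + 674) + 78) + 1200) = -2 + √((1053 + 78) + 1200) = -2 + √(1131 + 1200) = -2 + √2331 = -2 + 3*√259 ≈ 46.280)
√(J(39, 34) + I) = √((35 - 1*34) + (-2 + 3*√259)) = √((35 - 34) + (-2 + 3*√259)) = √(1 + (-2 + 3*√259)) = √(-1 + 3*√259)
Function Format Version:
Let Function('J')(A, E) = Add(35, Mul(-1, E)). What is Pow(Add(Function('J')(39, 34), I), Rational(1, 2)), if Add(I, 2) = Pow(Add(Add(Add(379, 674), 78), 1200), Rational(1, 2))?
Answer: Pow(Add(-1, Mul(3, Pow(259, Rational(1, 2)))), Rational(1, 2)) ≈ 6.8761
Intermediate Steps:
I = Add(-2, Mul(3, Pow(259, Rational(1, 2)))) (I = Add(-2, Pow(Add(Add(Add(379, 674), 78), 1200), Rational(1, 2))) = Add(-2, Pow(Add(Add(1053, 78), 1200), Rational(1, 2))) = Add(-2, Pow(Add(1131, 1200), Rational(1, 2))) = Add(-2, Pow(2331, Rational(1, 2))) = Add(-2, Mul(3, Pow(259, Rational(1, 2)))) ≈ 46.280)
Pow(Add(Function('J')(39, 34), I), Rational(1, 2)) = Pow(Add(Add(35, Mul(-1, 34)), Add(-2, Mul(3, Pow(259, Rational(1, 2))))), Rational(1, 2)) = Pow(Add(Add(35, -34), Add(-2, Mul(3, Pow(259, Rational(1, 2))))), Rational(1, 2)) = Pow(Add(1, Add(-2, Mul(3, Pow(259, Rational(1, 2))))), Rational(1, 2)) = Pow(Add(-1, Mul(3, Pow(259, Rational(1, 2)))), Rational(1, 2))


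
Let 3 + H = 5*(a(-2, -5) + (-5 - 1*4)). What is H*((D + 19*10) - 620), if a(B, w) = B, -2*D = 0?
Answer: 24940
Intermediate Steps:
D = 0 (D = -½*0 = 0)
H = -58 (H = -3 + 5*(-2 + (-5 - 1*4)) = -3 + 5*(-2 + (-5 - 4)) = -3 + 5*(-2 - 9) = -3 + 5*(-11) = -3 - 55 = -58)
H*((D + 19*10) - 620) = -58*((0 + 19*10) - 620) = -58*((0 + 190) - 620) = -58*(190 - 620) = -58*(-430) = 24940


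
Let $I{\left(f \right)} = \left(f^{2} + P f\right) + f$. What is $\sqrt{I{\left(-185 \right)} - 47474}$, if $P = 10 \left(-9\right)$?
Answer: $4 \sqrt{201} \approx 56.71$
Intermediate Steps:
$P = -90$
$I{\left(f \right)} = f^{2} - 89 f$ ($I{\left(f \right)} = \left(f^{2} - 90 f\right) + f = f^{2} - 89 f$)
$\sqrt{I{\left(-185 \right)} - 47474} = \sqrt{- 185 \left(-89 - 185\right) - 47474} = \sqrt{\left(-185\right) \left(-274\right) - 47474} = \sqrt{50690 - 47474} = \sqrt{3216} = 4 \sqrt{201}$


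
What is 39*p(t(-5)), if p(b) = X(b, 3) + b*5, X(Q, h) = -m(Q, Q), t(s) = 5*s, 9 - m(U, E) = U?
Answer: -6201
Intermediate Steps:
m(U, E) = 9 - U
X(Q, h) = -9 + Q (X(Q, h) = -(9 - Q) = -9 + Q)
p(b) = -9 + 6*b (p(b) = (-9 + b) + b*5 = (-9 + b) + 5*b = -9 + 6*b)
39*p(t(-5)) = 39*(-9 + 6*(5*(-5))) = 39*(-9 + 6*(-25)) = 39*(-9 - 150) = 39*(-159) = -6201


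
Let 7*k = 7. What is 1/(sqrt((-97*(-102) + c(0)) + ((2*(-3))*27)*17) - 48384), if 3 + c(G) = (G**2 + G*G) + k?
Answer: -24192/1170502159 - sqrt(7138)/2341004318 ≈ -2.0704e-5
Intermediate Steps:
k = 1 (k = (1/7)*7 = 1)
c(G) = -2 + 2*G**2 (c(G) = -3 + ((G**2 + G*G) + 1) = -3 + ((G**2 + G**2) + 1) = -3 + (2*G**2 + 1) = -3 + (1 + 2*G**2) = -2 + 2*G**2)
1/(sqrt((-97*(-102) + c(0)) + ((2*(-3))*27)*17) - 48384) = 1/(sqrt((-97*(-102) + (-2 + 2*0**2)) + ((2*(-3))*27)*17) - 48384) = 1/(sqrt((9894 + (-2 + 2*0)) - 6*27*17) - 48384) = 1/(sqrt((9894 + (-2 + 0)) - 162*17) - 48384) = 1/(sqrt((9894 - 2) - 2754) - 48384) = 1/(sqrt(9892 - 2754) - 48384) = 1/(sqrt(7138) - 48384) = 1/(-48384 + sqrt(7138))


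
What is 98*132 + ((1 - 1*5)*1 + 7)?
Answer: 12939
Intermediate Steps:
98*132 + ((1 - 1*5)*1 + 7) = 12936 + ((1 - 5)*1 + 7) = 12936 + (-4*1 + 7) = 12936 + (-4 + 7) = 12936 + 3 = 12939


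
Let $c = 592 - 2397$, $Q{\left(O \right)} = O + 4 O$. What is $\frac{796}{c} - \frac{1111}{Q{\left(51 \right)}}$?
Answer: $- \frac{441667}{92055} \approx -4.7979$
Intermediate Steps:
$Q{\left(O \right)} = 5 O$
$c = -1805$ ($c = 592 - 2397 = -1805$)
$\frac{796}{c} - \frac{1111}{Q{\left(51 \right)}} = \frac{796}{-1805} - \frac{1111}{5 \cdot 51} = 796 \left(- \frac{1}{1805}\right) - \frac{1111}{255} = - \frac{796}{1805} - \frac{1111}{255} = - \frac{441667}{92055}$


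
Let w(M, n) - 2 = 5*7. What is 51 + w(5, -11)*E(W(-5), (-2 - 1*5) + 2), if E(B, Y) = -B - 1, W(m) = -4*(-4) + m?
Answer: -393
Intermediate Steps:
w(M, n) = 37 (w(M, n) = 2 + 5*7 = 2 + 35 = 37)
W(m) = 16 + m
E(B, Y) = -1 - B
51 + w(5, -11)*E(W(-5), (-2 - 1*5) + 2) = 51 + 37*(-1 - (16 - 5)) = 51 + 37*(-1 - 1*11) = 51 + 37*(-1 - 11) = 51 + 37*(-12) = 51 - 444 = -393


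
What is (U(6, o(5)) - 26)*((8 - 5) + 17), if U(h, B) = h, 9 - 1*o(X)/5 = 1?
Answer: -400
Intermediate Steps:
o(X) = 40 (o(X) = 45 - 5*1 = 45 - 5 = 40)
(U(6, o(5)) - 26)*((8 - 5) + 17) = (6 - 26)*((8 - 5) + 17) = -20*(3 + 17) = -20*20 = -400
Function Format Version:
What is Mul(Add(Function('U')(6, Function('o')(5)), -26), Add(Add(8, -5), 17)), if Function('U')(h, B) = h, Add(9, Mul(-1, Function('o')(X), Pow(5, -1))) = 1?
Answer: -400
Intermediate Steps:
Function('o')(X) = 40 (Function('o')(X) = Add(45, Mul(-5, 1)) = Add(45, -5) = 40)
Mul(Add(Function('U')(6, Function('o')(5)), -26), Add(Add(8, -5), 17)) = Mul(Add(6, -26), Add(Add(8, -5), 17)) = Mul(-20, Add(3, 17)) = Mul(-20, 20) = -400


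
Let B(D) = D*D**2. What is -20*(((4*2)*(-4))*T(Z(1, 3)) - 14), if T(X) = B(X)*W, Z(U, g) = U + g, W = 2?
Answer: 82200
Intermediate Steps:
B(D) = D**3
T(X) = 2*X**3 (T(X) = X**3*2 = 2*X**3)
-20*(((4*2)*(-4))*T(Z(1, 3)) - 14) = -20*(((4*2)*(-4))*(2*(1 + 3)**3) - 14) = -20*((8*(-4))*(2*4**3) - 14) = -20*(-64*64 - 14) = -20*(-32*128 - 14) = -20*(-4096 - 14) = -20*(-4110) = 82200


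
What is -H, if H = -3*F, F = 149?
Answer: 447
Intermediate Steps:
H = -447 (H = -3*149 = -447)
-H = -1*(-447) = 447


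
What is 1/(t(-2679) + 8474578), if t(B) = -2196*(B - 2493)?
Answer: 1/19832290 ≈ 5.0423e-8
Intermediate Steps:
t(B) = 5474628 - 2196*B (t(B) = -2196*(-2493 + B) = 5474628 - 2196*B)
1/(t(-2679) + 8474578) = 1/((5474628 - 2196*(-2679)) + 8474578) = 1/((5474628 + 5883084) + 8474578) = 1/(11357712 + 8474578) = 1/19832290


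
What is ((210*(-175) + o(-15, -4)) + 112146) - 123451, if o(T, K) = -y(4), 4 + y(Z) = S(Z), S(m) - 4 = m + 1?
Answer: -48060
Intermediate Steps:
S(m) = 5 + m (S(m) = 4 + (m + 1) = 4 + (1 + m) = 5 + m)
y(Z) = 1 + Z (y(Z) = -4 + (5 + Z) = 1 + Z)
o(T, K) = -5 (o(T, K) = -(1 + 4) = -1*5 = -5)
((210*(-175) + o(-15, -4)) + 112146) - 123451 = ((210*(-175) - 5) + 112146) - 123451 = ((-36750 - 5) + 112146) - 123451 = (-36755 + 112146) - 123451 = 75391 - 123451 = -48060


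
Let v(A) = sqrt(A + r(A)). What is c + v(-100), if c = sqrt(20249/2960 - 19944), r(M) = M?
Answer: I*(sqrt(10917588335) + 7400*sqrt(2))/740 ≈ 155.34*I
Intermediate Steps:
v(A) = sqrt(2)*sqrt(A) (v(A) = sqrt(A + A) = sqrt(2*A) = sqrt(2)*sqrt(A))
c = I*sqrt(10917588335)/740 (c = sqrt(20249*(1/2960) - 19944) = sqrt(20249/2960 - 19944) = sqrt(-59013991/2960) = I*sqrt(10917588335)/740 ≈ 141.2*I)
c + v(-100) = I*sqrt(10917588335)/740 + sqrt(2)*sqrt(-100) = I*sqrt(10917588335)/740 + sqrt(2)*(10*I) = I*sqrt(10917588335)/740 + 10*I*sqrt(2) = 10*I*sqrt(2) + I*sqrt(10917588335)/740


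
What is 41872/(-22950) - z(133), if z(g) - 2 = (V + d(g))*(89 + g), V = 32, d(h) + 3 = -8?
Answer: -53540336/11475 ≈ -4665.8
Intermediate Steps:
d(h) = -11 (d(h) = -3 - 8 = -11)
z(g) = 1871 + 21*g (z(g) = 2 + (32 - 11)*(89 + g) = 2 + 21*(89 + g) = 2 + (1869 + 21*g) = 1871 + 21*g)
41872/(-22950) - z(133) = 41872/(-22950) - (1871 + 21*133) = 41872*(-1/22950) - (1871 + 2793) = -20936/11475 - 1*4664 = -20936/11475 - 4664 = -53540336/11475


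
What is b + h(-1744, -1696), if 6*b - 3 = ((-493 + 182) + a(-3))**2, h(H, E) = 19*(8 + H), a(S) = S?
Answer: -99305/6 ≈ -16551.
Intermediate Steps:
h(H, E) = 152 + 19*H
b = 98599/6 (b = 1/2 + ((-493 + 182) - 3)**2/6 = 1/2 + (-311 - 3)**2/6 = 1/2 + (1/6)*(-314)**2 = 1/2 + (1/6)*98596 = 1/2 + 49298/3 = 98599/6 ≈ 16433.)
b + h(-1744, -1696) = 98599/6 + (152 + 19*(-1744)) = 98599/6 + (152 - 33136) = 98599/6 - 32984 = -99305/6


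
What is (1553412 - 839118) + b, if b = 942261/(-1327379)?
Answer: 948137913165/1327379 ≈ 7.1429e+5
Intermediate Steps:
b = -942261/1327379 (b = 942261*(-1/1327379) = -942261/1327379 ≈ -0.70987)
(1553412 - 839118) + b = (1553412 - 839118) - 942261/1327379 = 714294 - 942261/1327379 = 948137913165/1327379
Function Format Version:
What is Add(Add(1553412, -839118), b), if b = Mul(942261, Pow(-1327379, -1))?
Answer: Rational(948137913165, 1327379) ≈ 7.1429e+5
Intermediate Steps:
b = Rational(-942261, 1327379) (b = Mul(942261, Rational(-1, 1327379)) = Rational(-942261, 1327379) ≈ -0.70987)
Add(Add(1553412, -839118), b) = Add(Add(1553412, -839118), Rational(-942261, 1327379)) = Add(714294, Rational(-942261, 1327379)) = Rational(948137913165, 1327379)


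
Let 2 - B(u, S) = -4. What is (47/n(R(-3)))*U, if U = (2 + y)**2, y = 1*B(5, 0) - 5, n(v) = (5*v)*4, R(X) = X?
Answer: -141/20 ≈ -7.0500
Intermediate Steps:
B(u, S) = 6 (B(u, S) = 2 - 1*(-4) = 2 + 4 = 6)
n(v) = 20*v
y = 1 (y = 1*6 - 5 = 6 - 5 = 1)
U = 9 (U = (2 + 1)**2 = 3**2 = 9)
(47/n(R(-3)))*U = (47/((20*(-3))))*9 = (47/(-60))*9 = (47*(-1/60))*9 = -47/60*9 = -141/20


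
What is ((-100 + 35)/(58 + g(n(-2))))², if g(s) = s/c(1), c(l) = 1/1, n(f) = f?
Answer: 4225/3136 ≈ 1.3473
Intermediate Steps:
c(l) = 1
g(s) = s (g(s) = s/1 = s*1 = s)
((-100 + 35)/(58 + g(n(-2))))² = ((-100 + 35)/(58 - 2))² = (-65/56)² = 4225/3136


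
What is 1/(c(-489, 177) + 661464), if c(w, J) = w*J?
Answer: 1/574911 ≈ 1.7394e-6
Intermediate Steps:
c(w, J) = J*w
1/(c(-489, 177) + 661464) = 1/(177*(-489) + 661464) = 1/(-86553 + 661464) = 1/574911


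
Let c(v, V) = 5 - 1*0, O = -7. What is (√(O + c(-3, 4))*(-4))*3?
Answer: -12*I*√2 ≈ -16.971*I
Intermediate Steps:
c(v, V) = 5 (c(v, V) = 5 + 0 = 5)
(√(O + c(-3, 4))*(-4))*3 = (√(-7 + 5)*(-4))*3 = (√(-2)*(-4))*3 = ((I*√2)*(-4))*3 = -4*I*√2*3 = -12*I*√2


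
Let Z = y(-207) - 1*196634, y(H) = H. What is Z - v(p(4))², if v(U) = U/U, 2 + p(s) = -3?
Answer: -196842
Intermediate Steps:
p(s) = -5 (p(s) = -2 - 3 = -5)
v(U) = 1
Z = -196841 (Z = -207 - 1*196634 = -207 - 196634 = -196841)
Z - v(p(4))² = -196841 - 1*1² = -196841 - 1*1 = -196841 - 1 = -196842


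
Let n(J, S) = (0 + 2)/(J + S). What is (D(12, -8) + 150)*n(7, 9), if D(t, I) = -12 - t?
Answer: 63/4 ≈ 15.750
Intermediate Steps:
n(J, S) = 2/(J + S)
(D(12, -8) + 150)*n(7, 9) = ((-12 - 1*12) + 150)*(2/(7 + 9)) = ((-12 - 12) + 150)*(2/16) = (-24 + 150)*(2*(1/16)) = 126*(⅛) = 63/4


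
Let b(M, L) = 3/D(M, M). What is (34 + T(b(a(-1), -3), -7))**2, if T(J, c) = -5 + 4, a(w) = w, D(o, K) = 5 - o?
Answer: 1089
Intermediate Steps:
b(M, L) = 3/(5 - M)
T(J, c) = -1
(34 + T(b(a(-1), -3), -7))**2 = (34 - 1)**2 = 33**2 = 1089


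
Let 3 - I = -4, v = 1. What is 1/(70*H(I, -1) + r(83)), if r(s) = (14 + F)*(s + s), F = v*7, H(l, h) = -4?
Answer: 1/3206 ≈ 0.00031192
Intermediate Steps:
I = 7 (I = 3 - 1*(-4) = 3 + 4 = 7)
F = 7 (F = 1*7 = 7)
r(s) = 42*s (r(s) = (14 + 7)*(s + s) = 21*(2*s) = 42*s)
1/(70*H(I, -1) + r(83)) = 1/(70*(-4) + 42*83) = 1/(-280 + 3486) = 1/3206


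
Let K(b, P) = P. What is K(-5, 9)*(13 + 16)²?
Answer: 7569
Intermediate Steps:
K(-5, 9)*(13 + 16)² = 9*(13 + 16)² = 9*29² = 9*841 = 7569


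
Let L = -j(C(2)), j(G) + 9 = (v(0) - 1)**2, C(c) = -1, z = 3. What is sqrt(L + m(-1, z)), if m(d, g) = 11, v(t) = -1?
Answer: 4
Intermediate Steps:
j(G) = -5 (j(G) = -9 + (-1 - 1)**2 = -9 + (-2)**2 = -9 + 4 = -5)
L = 5 (L = -1*(-5) = 5)
sqrt(L + m(-1, z)) = sqrt(5 + 11) = sqrt(16) = 4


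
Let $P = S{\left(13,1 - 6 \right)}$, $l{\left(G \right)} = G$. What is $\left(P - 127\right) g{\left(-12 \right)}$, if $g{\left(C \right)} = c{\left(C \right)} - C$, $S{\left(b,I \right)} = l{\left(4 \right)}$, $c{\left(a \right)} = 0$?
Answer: $-1476$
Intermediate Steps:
$S{\left(b,I \right)} = 4$
$P = 4$
$g{\left(C \right)} = - C$ ($g{\left(C \right)} = 0 - C = - C$)
$\left(P - 127\right) g{\left(-12 \right)} = \left(4 - 127\right) \left(\left(-1\right) \left(-12\right)\right) = \left(-123\right) 12 = -1476$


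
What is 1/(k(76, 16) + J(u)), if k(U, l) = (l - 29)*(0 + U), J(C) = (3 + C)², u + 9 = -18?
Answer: -1/412 ≈ -0.0024272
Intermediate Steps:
u = -27 (u = -9 - 18 = -27)
k(U, l) = U*(-29 + l) (k(U, l) = (-29 + l)*U = U*(-29 + l))
1/(k(76, 16) + J(u)) = 1/(76*(-29 + 16) + (3 - 27)²) = 1/(76*(-13) + (-24)²) = 1/(-988 + 576) = 1/(-412) = -1/412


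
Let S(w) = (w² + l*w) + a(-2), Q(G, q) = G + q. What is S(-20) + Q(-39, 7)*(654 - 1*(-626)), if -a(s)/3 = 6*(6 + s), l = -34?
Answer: -39952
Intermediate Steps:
a(s) = -108 - 18*s (a(s) = -18*(6 + s) = -3*(36 + 6*s) = -108 - 18*s)
S(w) = -72 + w² - 34*w (S(w) = (w² - 34*w) + (-108 - 18*(-2)) = (w² - 34*w) + (-108 + 36) = (w² - 34*w) - 72 = -72 + w² - 34*w)
S(-20) + Q(-39, 7)*(654 - 1*(-626)) = (-72 + (-20)² - 34*(-20)) + (-39 + 7)*(654 - 1*(-626)) = (-72 + 400 + 680) - 32*(654 + 626) = 1008 - 32*1280 = 1008 - 40960 = -39952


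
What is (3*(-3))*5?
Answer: -45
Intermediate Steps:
(3*(-3))*5 = -9*5 = -45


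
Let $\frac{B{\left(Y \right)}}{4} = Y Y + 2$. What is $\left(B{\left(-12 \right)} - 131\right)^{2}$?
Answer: $205209$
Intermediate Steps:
$B{\left(Y \right)} = 8 + 4 Y^{2}$ ($B{\left(Y \right)} = 4 \left(Y Y + 2\right) = 4 \left(Y^{2} + 2\right) = 4 \left(2 + Y^{2}\right) = 8 + 4 Y^{2}$)
$\left(B{\left(-12 \right)} - 131\right)^{2} = \left(\left(8 + 4 \left(-12\right)^{2}\right) - 131\right)^{2} = \left(\left(8 + 4 \cdot 144\right) - 131\right)^{2} = \left(\left(8 + 576\right) - 131\right)^{2} = \left(584 - 131\right)^{2} = 453^{2} = 205209$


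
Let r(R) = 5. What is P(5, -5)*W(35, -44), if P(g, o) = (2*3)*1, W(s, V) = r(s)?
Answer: 30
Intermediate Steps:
W(s, V) = 5
P(g, o) = 6 (P(g, o) = 6*1 = 6)
P(5, -5)*W(35, -44) = 6*5 = 30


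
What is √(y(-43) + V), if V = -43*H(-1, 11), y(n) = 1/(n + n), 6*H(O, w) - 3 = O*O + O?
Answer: 5*I*√1591/43 ≈ 4.6381*I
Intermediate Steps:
H(O, w) = ½ + O/6 + O²/6 (H(O, w) = ½ + (O*O + O)/6 = ½ + (O² + O)/6 = ½ + (O + O²)/6 = ½ + (O/6 + O²/6) = ½ + O/6 + O²/6)
y(n) = 1/(2*n)
V = -43/2 (V = -43*(½ + (⅙)*(-1) + (⅙)*(-1)²) = -43*(½ - ⅙ + (⅙)*1) = -43*(½ - ⅙ + ⅙) = -43*½ = -43/2 ≈ -21.500)
√(y(-43) + V) = √((½)/(-43) - 43/2) = √((½)*(-1/43) - 43/2) = √(-1/86 - 43/2) = √(-925/43) = 5*I*√1591/43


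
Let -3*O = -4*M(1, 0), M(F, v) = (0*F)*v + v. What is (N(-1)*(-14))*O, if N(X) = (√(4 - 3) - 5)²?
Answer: 0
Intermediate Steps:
M(F, v) = v (M(F, v) = 0*v + v = 0 + v = v)
O = 0 (O = -(-4)*0/3 = -⅓*0 = 0)
N(X) = 16 (N(X) = (√1 - 5)² = (1 - 5)² = (-4)² = 16)
(N(-1)*(-14))*O = (16*(-14))*0 = -224*0 = 0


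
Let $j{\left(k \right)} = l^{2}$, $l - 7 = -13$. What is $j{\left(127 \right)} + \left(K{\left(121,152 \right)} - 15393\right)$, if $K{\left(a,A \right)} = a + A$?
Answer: $-15084$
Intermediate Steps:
$l = -6$ ($l = 7 - 13 = -6$)
$K{\left(a,A \right)} = A + a$
$j{\left(k \right)} = 36$ ($j{\left(k \right)} = \left(-6\right)^{2} = 36$)
$j{\left(127 \right)} + \left(K{\left(121,152 \right)} - 15393\right) = 36 + \left(\left(152 + 121\right) - 15393\right) = 36 + \left(273 - 15393\right) = 36 - 15120 = -15084$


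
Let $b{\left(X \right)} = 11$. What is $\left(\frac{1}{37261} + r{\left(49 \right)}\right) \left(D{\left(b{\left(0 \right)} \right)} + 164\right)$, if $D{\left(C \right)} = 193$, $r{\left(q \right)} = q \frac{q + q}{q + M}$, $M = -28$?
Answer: $\frac{434537833}{5323} \approx 81634.0$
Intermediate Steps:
$r{\left(q \right)} = \frac{2 q^{2}}{-28 + q}$ ($r{\left(q \right)} = q \frac{q + q}{q - 28} = q \frac{2 q}{-28 + q} = \frac{2 q^{2}}{-28 + q}$)
$\left(\frac{1}{37261} + r{\left(49 \right)}\right) \left(D{\left(b{\left(0 \right)} \right)} + 164\right) = \left(\frac{1}{37261} + \frac{2 \cdot 49^{2}}{-28 + 49}\right) \left(193 + 164\right) = \left(\frac{1}{37261} + 2 \cdot 2401 \cdot \frac{1}{21}\right) 357 = \left(\frac{1}{37261} + \frac{686}{3}\right) 357 = \frac{25561049}{111783} \cdot 357 = \frac{434537833}{5323}$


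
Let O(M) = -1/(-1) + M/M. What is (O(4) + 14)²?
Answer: 256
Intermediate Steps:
O(M) = 2 (O(M) = -1*(-1) + 1 = 1 + 1 = 2)
(O(4) + 14)² = (2 + 14)² = 16² = 256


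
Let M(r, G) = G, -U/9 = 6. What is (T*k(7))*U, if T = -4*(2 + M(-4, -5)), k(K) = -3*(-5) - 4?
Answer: -7128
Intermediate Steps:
k(K) = 11 (k(K) = 15 - 4 = 11)
U = -54 (U = -9*6 = -54)
T = 12 (T = -4*(2 - 5) = -4*(-3) = 12)
(T*k(7))*U = (12*11)*(-54) = 132*(-54) = -7128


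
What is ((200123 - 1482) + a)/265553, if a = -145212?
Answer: 53429/265553 ≈ 0.20120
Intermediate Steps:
((200123 - 1482) + a)/265553 = ((200123 - 1482) - 145212)/265553 = (198641 - 145212)*(1/265553) = 53429*(1/265553) = 53429/265553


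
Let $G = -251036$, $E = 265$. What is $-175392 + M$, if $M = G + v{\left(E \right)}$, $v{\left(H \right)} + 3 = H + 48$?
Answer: $-426118$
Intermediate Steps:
$v{\left(H \right)} = 45 + H$ ($v{\left(H \right)} = -3 + \left(H + 48\right) = -3 + \left(48 + H\right) = 45 + H$)
$M = -250726$ ($M = -251036 + \left(45 + 265\right) = -251036 + 310 = -250726$)
$-175392 + M = -175392 - 250726 = -426118$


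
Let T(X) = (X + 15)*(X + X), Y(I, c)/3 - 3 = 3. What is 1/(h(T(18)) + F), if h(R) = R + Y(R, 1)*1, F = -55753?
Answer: -1/54547 ≈ -1.8333e-5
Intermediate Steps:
Y(I, c) = 18 (Y(I, c) = 9 + 3*3 = 9 + 9 = 18)
T(X) = 2*X*(15 + X) (T(X) = (15 + X)*(2*X) = 2*X*(15 + X))
h(R) = 18 + R (h(R) = R + 18*1 = R + 18 = 18 + R)
1/(h(T(18)) + F) = 1/((18 + 2*18*(15 + 18)) - 55753) = 1/((18 + 2*18*33) - 55753) = 1/((18 + 1188) - 55753) = 1/(1206 - 55753) = 1/(-54547) = -1/54547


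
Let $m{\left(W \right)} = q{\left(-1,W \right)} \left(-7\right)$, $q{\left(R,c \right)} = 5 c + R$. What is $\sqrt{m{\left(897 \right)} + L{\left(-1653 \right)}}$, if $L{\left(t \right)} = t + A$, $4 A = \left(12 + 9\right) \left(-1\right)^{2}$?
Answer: $\frac{i \sqrt{132143}}{2} \approx 181.76 i$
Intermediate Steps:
$q{\left(R,c \right)} = R + 5 c$
$m{\left(W \right)} = 7 - 35 W$ ($m{\left(W \right)} = \left(-1 + 5 W\right) \left(-7\right) = 7 - 35 W$)
$A = \frac{21}{4}$ ($A = \frac{\left(12 + 9\right) \left(-1\right)^{2}}{4} = \frac{21 \cdot 1}{4} = \frac{1}{4} \cdot 21 = \frac{21}{4} \approx 5.25$)
$L{\left(t \right)} = \frac{21}{4} + t$ ($L{\left(t \right)} = t + \frac{21}{4} = \frac{21}{4} + t$)
$\sqrt{m{\left(897 \right)} + L{\left(-1653 \right)}} = \sqrt{\left(7 - 31395\right) + \left(\frac{21}{4} - 1653\right)} = \sqrt{\left(7 - 31395\right) - \frac{6591}{4}} = \sqrt{-31388 - \frac{6591}{4}} = \sqrt{- \frac{132143}{4}} = \frac{i \sqrt{132143}}{2}$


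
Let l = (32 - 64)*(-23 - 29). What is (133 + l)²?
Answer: 3229209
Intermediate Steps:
l = 1664 (l = -32*(-52) = 1664)
(133 + l)² = (133 + 1664)² = 1797² = 3229209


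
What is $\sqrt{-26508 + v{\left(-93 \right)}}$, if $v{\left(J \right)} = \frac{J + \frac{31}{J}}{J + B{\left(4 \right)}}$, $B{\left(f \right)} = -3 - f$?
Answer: $\frac{11 i \sqrt{49290}}{15} \approx 162.81 i$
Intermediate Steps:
$v{\left(J \right)} = \frac{J + \frac{31}{J}}{-7 + J}$ ($v{\left(J \right)} = \frac{J + \frac{31}{J}}{J - 7} = \frac{J + \frac{31}{J}}{-7 + J}$)
$\sqrt{-26508 + v{\left(-93 \right)}} = \sqrt{-26508 + \frac{31 + \left(-93\right)^{2}}{\left(-93\right) \left(-7 - 93\right)}} = \sqrt{-26508 - \frac{31 + 8649}{93 \left(-100\right)}} = \sqrt{-26508 - \left(- \frac{1}{9300}\right) 8680} = \sqrt{-26508 + \frac{14}{15}} = \sqrt{- \frac{397606}{15}} = \frac{11 i \sqrt{49290}}{15}$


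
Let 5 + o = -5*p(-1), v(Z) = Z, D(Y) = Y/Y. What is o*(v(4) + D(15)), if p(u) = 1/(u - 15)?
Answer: -375/16 ≈ -23.438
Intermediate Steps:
D(Y) = 1
p(u) = 1/(-15 + u)
o = -75/16 (o = -5 - 5/(-15 - 1) = -5 - 5/(-16) = -5 - 5*(-1/16) = -5 + 5/16 = -75/16 ≈ -4.6875)
o*(v(4) + D(15)) = -75*(4 + 1)/16 = -75/16*5 = -375/16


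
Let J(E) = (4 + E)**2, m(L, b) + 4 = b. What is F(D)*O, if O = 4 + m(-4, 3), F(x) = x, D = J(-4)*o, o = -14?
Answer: 0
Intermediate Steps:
m(L, b) = -4 + b
D = 0 (D = (4 - 4)**2*(-14) = 0**2*(-14) = 0*(-14) = 0)
O = 3 (O = 4 + (-4 + 3) = 4 - 1 = 3)
F(D)*O = 0*3 = 0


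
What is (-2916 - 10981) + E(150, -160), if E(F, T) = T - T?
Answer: -13897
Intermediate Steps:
E(F, T) = 0
(-2916 - 10981) + E(150, -160) = (-2916 - 10981) + 0 = -13897 + 0 = -13897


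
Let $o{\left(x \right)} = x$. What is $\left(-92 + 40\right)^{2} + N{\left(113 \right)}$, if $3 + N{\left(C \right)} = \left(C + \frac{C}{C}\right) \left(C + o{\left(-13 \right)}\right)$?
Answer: $14101$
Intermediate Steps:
$N{\left(C \right)} = -3 + \left(1 + C\right) \left(-13 + C\right)$ ($N{\left(C \right)} = -3 + \left(C + \frac{C}{C}\right) \left(C - 13\right) = -3 + \left(C + 1\right) \left(-13 + C\right) = -3 + \left(1 + C\right) \left(-13 + C\right)$)
$\left(-92 + 40\right)^{2} + N{\left(113 \right)} = \left(-92 + 40\right)^{2} - \left(1372 - 12769\right) = \left(-52\right)^{2} - -11397 = 2704 + 11397 = 14101$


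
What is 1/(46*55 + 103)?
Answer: 1/2633 ≈ 0.00037979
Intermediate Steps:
1/(46*55 + 103) = 1/(2530 + 103) = 1/2633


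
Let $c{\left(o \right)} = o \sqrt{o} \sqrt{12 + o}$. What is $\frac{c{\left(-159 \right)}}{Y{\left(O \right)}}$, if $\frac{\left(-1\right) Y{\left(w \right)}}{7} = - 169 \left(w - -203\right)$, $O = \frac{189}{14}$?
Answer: $\frac{954 \sqrt{53}}{73177} \approx 0.09491$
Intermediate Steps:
$c{\left(o \right)} = o^{\frac{3}{2}} \sqrt{12 + o}$
$O = \frac{27}{2}$ ($O = 189 \cdot \frac{1}{14} = \frac{27}{2} \approx 13.5$)
$Y{\left(w \right)} = 240149 + 1183 w$ ($Y{\left(w \right)} = - 7 \left(- 169 \left(w - -203\right)\right) = - 7 \left(- 169 \left(w + 203\right)\right) = - 7 \left(- 169 \left(203 + w\right)\right) = - 7 \left(-34307 - 169 w\right) = 240149 + 1183 w$)
$\frac{c{\left(-159 \right)}}{Y{\left(O \right)}} = \frac{\left(-159\right)^{\frac{3}{2}} \sqrt{12 - 159}}{240149 + 1183 \cdot \frac{27}{2}} = \frac{- 159 i \sqrt{159} \sqrt{-147}}{240149 + \frac{31941}{2}} = \frac{- 159 i \sqrt{159} \cdot 7 i \sqrt{3}}{\frac{512239}{2}} = 3339 \sqrt{53} \cdot \frac{2}{512239} = \frac{954 \sqrt{53}}{73177}$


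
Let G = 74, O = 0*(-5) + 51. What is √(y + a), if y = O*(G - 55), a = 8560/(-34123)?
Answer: √1127991283121/34123 ≈ 31.125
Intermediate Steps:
O = 51 (O = 0 + 51 = 51)
a = -8560/34123 (a = 8560*(-1/34123) = -8560/34123 ≈ -0.25086)
y = 969 (y = 51*(74 - 55) = 51*19 = 969)
√(y + a) = √(969 - 8560/34123) = √(33056627/34123) = √1127991283121/34123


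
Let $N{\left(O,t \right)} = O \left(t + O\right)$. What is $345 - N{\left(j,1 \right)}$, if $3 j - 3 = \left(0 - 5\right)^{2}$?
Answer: $\frac{2237}{9} \approx 248.56$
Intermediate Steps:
$j = \frac{28}{3}$ ($j = 1 + \frac{\left(0 - 5\right)^{2}}{3} = 1 + \frac{\left(-5\right)^{2}}{3} = 1 + \frac{1}{3} \cdot 25 = 1 + \frac{25}{3} = \frac{28}{3} \approx 9.3333$)
$N{\left(O,t \right)} = O \left(O + t\right)$
$345 - N{\left(j,1 \right)} = 345 - \frac{28 \left(\frac{28}{3} + 1\right)}{3} = 345 - \frac{28}{3} \cdot \frac{31}{3} = 345 - \frac{868}{9} = \frac{2237}{9}$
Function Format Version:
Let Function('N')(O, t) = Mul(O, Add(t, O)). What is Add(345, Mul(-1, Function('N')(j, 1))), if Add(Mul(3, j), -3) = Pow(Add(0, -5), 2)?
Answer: Rational(2237, 9) ≈ 248.56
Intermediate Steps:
j = Rational(28, 3) (j = Add(1, Mul(Rational(1, 3), Pow(Add(0, -5), 2))) = Add(1, Mul(Rational(1, 3), Pow(-5, 2))) = Add(1, Mul(Rational(1, 3), 25)) = Add(1, Rational(25, 3)) = Rational(28, 3) ≈ 9.3333)
Function('N')(O, t) = Mul(O, Add(O, t))
Add(345, Mul(-1, Function('N')(j, 1))) = Add(345, Mul(-1, Mul(Rational(28, 3), Add(Rational(28, 3), 1)))) = Add(345, Mul(-1, Mul(Rational(28, 3), Rational(31, 3)))) = Add(345, Mul(-1, Rational(868, 9))) = Add(345, Rational(-868, 9)) = Rational(2237, 9)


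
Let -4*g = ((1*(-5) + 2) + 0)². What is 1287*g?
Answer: -11583/4 ≈ -2895.8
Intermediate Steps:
g = -9/4 (g = -((1*(-5) + 2) + 0)²/4 = -((-5 + 2) + 0)²/4 = -(-3 + 0)²/4 = -¼*(-3)² = -¼*9 = -9/4 ≈ -2.2500)
1287*g = 1287*(-9/4) = -11583/4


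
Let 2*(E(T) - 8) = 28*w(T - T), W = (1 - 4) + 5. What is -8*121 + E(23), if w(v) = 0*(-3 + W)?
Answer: -960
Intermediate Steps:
W = 2 (W = -3 + 5 = 2)
w(v) = 0 (w(v) = 0*(-3 + 2) = 0*(-1) = 0)
E(T) = 8 (E(T) = 8 + (28*0)/2 = 8 + (½)*0 = 8 + 0 = 8)
-8*121 + E(23) = -8*121 + 8 = -968 + 8 = -960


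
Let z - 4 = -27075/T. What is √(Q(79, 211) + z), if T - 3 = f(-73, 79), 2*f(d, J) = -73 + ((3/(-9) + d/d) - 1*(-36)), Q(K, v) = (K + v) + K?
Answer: √17871763/91 ≈ 46.456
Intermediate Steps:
Q(K, v) = v + 2*K
f(d, J) = -109/6 (f(d, J) = (-73 + ((3/(-9) + d/d) - 1*(-36)))/2 = (-73 + ((3*(-⅑) + 1) + 36))/2 = (-73 + ((-⅓ + 1) + 36))/2 = (-73 + (⅔ + 36))/2 = (-73 + 110/3)/2 = (½)*(-109/3) = -109/6)
T = -91/6 (T = 3 - 109/6 = -91/6 ≈ -15.167)
z = 162814/91 (z = 4 - 27075/(-91/6) = 4 - 27075*(-6/91) = 4 + 162450/91 = 162814/91 ≈ 1789.2)
√(Q(79, 211) + z) = √((211 + 2*79) + 162814/91) = √((211 + 158) + 162814/91) = √(369 + 162814/91) = √(196393/91) = √17871763/91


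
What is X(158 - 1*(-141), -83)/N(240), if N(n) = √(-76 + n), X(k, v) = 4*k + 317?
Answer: 1513*√41/82 ≈ 118.15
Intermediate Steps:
X(k, v) = 317 + 4*k
X(158 - 1*(-141), -83)/N(240) = (317 + 4*(158 - 1*(-141)))/(√(-76 + 240)) = (317 + 4*(158 + 141))/(√164) = (317 + 4*299)/((2*√41)) = (317 + 1196)*(√41/82) = 1513*(√41/82) = 1513*√41/82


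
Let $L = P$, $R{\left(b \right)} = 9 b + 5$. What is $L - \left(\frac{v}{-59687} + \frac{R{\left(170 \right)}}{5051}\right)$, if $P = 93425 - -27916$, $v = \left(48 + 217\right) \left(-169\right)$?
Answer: $\frac{36581450000037}{301479037} \approx 1.2134 \cdot 10^{5}$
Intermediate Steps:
$R{\left(b \right)} = 5 + 9 b$
$v = -44785$ ($v = 265 \left(-169\right) = -44785$)
$P = 121341$ ($P = 93425 + 27916 = 121341$)
$L = 121341$
$L - \left(\frac{v}{-59687} + \frac{R{\left(170 \right)}}{5051}\right) = 121341 - \left(- \frac{44785}{-59687} + \frac{5 + 9 \cdot 170}{5051}\right) = 121341 - \left(\left(-44785\right) \left(- \frac{1}{59687}\right) + \left(5 + 1530\right) \frac{1}{5051}\right) = 121341 - \left(\frac{44785}{59687} + 1535 \cdot \frac{1}{5051}\right) = 121341 - \left(\frac{44785}{59687} + \frac{1535}{5051}\right) = 121341 - \frac{317828580}{301479037} = \frac{36581450000037}{301479037}$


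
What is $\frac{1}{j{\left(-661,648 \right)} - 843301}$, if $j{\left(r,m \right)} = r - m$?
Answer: $- \frac{1}{844610} \approx -1.184 \cdot 10^{-6}$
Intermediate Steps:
$\frac{1}{j{\left(-661,648 \right)} - 843301} = \frac{1}{\left(-661 - 648\right) - 843301} = \frac{1}{-1309 - 843301} = \frac{1}{-844610} = - \frac{1}{844610}$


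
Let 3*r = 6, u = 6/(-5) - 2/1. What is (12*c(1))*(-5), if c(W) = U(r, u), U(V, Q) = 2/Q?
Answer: 75/2 ≈ 37.500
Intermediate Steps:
u = -16/5 (u = 6*(-1/5) - 2*1 = -6/5 - 2 = -16/5 ≈ -3.2000)
r = 2 (r = (1/3)*6 = 2)
c(W) = -5/8 (c(W) = 2/(-16/5) = 2*(-5/16) = -5/8)
(12*c(1))*(-5) = (12*(-5/8))*(-5) = -15/2*(-5) = 75/2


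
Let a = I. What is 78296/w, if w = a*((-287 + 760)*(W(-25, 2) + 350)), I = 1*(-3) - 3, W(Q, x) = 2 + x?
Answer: -19574/251163 ≈ -0.077933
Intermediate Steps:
I = -6 (I = -3 - 3 = -6)
a = -6
w = -1004652 (w = -6*(-287 + 760)*((2 + 2) + 350) = -2838*(4 + 350) = -2838*354 = -6*167442 = -1004652)
78296/w = 78296/(-1004652) = 78296*(-1/1004652) = -19574/251163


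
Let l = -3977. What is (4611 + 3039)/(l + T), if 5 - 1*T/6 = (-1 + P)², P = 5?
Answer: -7650/4043 ≈ -1.8922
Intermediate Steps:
T = -66 (T = 30 - 6*(-1 + 5)² = 30 - 6*4² = 30 - 6*16 = 30 - 96 = -66)
(4611 + 3039)/(l + T) = (4611 + 3039)/(-3977 - 66) = 7650/(-4043) = 7650*(-1/4043) = -7650/4043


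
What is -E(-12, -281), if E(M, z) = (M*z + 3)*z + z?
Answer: 948656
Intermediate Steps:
E(M, z) = z + z*(3 + M*z) (E(M, z) = (3 + M*z)*z + z = z*(3 + M*z) + z = z + z*(3 + M*z))
-E(-12, -281) = -(-281)*(4 - 12*(-281)) = -(-281)*(4 + 3372) = -(-281)*3376 = -1*(-948656) = 948656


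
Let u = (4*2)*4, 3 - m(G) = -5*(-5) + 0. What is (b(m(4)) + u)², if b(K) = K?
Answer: 100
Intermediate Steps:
m(G) = -22 (m(G) = 3 - (-5*(-5) + 0) = 3 - (25 + 0) = 3 - 1*25 = 3 - 25 = -22)
u = 32 (u = 8*4 = 32)
(b(m(4)) + u)² = (-22 + 32)² = 10² = 100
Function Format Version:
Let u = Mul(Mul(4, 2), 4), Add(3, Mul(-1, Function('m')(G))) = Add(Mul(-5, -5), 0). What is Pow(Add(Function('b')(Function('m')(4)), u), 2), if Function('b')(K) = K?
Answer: 100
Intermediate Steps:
Function('m')(G) = -22 (Function('m')(G) = Add(3, Mul(-1, Add(Mul(-5, -5), 0))) = Add(3, Mul(-1, Add(25, 0))) = Add(3, Mul(-1, 25)) = Add(3, -25) = -22)
u = 32 (u = Mul(8, 4) = 32)
Pow(Add(Function('b')(Function('m')(4)), u), 2) = Pow(Add(-22, 32), 2) = Pow(10, 2) = 100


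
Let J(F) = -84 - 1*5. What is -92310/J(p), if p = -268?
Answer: 92310/89 ≈ 1037.2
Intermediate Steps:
J(F) = -89 (J(F) = -84 - 5 = -89)
-92310/J(p) = -92310/(-89) = -92310*(-1/89) = 92310/89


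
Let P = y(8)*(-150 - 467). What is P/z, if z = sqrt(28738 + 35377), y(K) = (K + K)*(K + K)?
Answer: -157952*sqrt(64115)/64115 ≈ -623.80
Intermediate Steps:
y(K) = 4*K**2 (y(K) = (2*K)*(2*K) = 4*K**2)
z = sqrt(64115) ≈ 253.21
P = -157952 (P = (4*8**2)*(-150 - 467) = (4*64)*(-617) = 256*(-617) = -157952)
P/z = -157952*sqrt(64115)/64115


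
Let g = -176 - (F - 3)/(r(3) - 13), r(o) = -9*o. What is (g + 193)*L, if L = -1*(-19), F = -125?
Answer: 1311/5 ≈ 262.20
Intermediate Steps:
L = 19
g = -896/5 (g = -176 - (-125 - 3)/(-9*3 - 13) = -176 - (-128)/(-27 - 13) = -176 - (-128)/(-40) = -176 - (-128)*(-1)/40 = -176 - 1*16/5 = -176 - 16/5 = -896/5 ≈ -179.20)
(g + 193)*L = (-896/5 + 193)*19 = (69/5)*19 = 1311/5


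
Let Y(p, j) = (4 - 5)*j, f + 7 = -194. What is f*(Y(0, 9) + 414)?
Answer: -81405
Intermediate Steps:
f = -201 (f = -7 - 194 = -201)
Y(p, j) = -j
f*(Y(0, 9) + 414) = -201*(-1*9 + 414) = -201*(-9 + 414) = -201*405 = -81405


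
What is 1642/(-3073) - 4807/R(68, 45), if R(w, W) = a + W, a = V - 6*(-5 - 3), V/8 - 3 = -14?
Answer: -14780121/15365 ≈ -961.93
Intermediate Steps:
V = -88 (V = 24 + 8*(-14) = 24 - 112 = -88)
a = -40 (a = -88 - 6*(-5 - 3) = -88 - 6*(-8) = -88 - 1*(-48) = -88 + 48 = -40)
R(w, W) = -40 + W
1642/(-3073) - 4807/R(68, 45) = 1642/(-3073) - 4807/(-40 + 45) = 1642*(-1/3073) - 4807/5 = -1642/3073 - 4807*⅕ = -1642/3073 - 4807/5 = -14780121/15365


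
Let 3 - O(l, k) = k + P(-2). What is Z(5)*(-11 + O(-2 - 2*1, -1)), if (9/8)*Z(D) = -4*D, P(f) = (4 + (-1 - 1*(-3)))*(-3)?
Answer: -1760/9 ≈ -195.56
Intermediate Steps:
P(f) = -18 (P(f) = (4 + (-1 + 3))*(-3) = (4 + 2)*(-3) = 6*(-3) = -18)
Z(D) = -32*D/9 (Z(D) = 8*(-4*D)/9 = -32*D/9)
O(l, k) = 21 - k (O(l, k) = 3 - (k - 18) = 3 - (-18 + k) = 3 + (18 - k) = 21 - k)
Z(5)*(-11 + O(-2 - 2*1, -1)) = (-32/9*5)*(-11 + (21 - 1*(-1))) = -160*(-11 + (21 + 1))/9 = -160*(-11 + 22)/9 = -160/9*11 = -1760/9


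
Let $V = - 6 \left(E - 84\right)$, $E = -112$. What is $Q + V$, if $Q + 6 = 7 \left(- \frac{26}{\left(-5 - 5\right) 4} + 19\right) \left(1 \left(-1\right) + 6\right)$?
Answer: $\frac{7431}{4} \approx 1857.8$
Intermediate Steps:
$V = 1176$ ($V = - 6 \left(-112 - 84\right) = \left(-6\right) \left(-196\right) = 1176$)
$Q = \frac{2727}{4}$ ($Q = -6 + 7 \left(- \frac{26}{\left(-5 - 5\right) 4} + 19\right) \left(1 \left(-1\right) + 6\right) = -6 + 7 \left(- \frac{26}{\left(-10\right) 4} + 19\right) \left(-1 + 6\right) = -6 + 7 \left(- \frac{26}{-40} + 19\right) 5 = -6 + 7 \left(\left(-26\right) \left(- \frac{1}{40}\right) + 19\right) 5 = -6 + 7 \left(\frac{13}{20} + 19\right) 5 = -6 + 7 \cdot \frac{393}{20} \cdot 5 = -6 + \frac{2751}{20} \cdot 5 = -6 + \frac{2751}{4} = \frac{2727}{4} \approx 681.75$)
$Q + V = \frac{2727}{4} + 1176 = \frac{7431}{4}$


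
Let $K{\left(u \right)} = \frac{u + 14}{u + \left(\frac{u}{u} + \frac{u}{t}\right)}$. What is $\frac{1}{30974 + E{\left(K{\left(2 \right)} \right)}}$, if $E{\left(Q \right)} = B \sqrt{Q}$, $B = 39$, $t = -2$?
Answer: $\frac{15487}{479688254} - \frac{39 \sqrt{2}}{479688254} \approx 3.2171 \cdot 10^{-5}$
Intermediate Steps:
$K{\left(u \right)} = \frac{14 + u}{1 + \frac{u}{2}}$ ($K{\left(u \right)} = \frac{u + 14}{u + \left(\frac{u}{u} + \frac{u}{-2}\right)} = \frac{14 + u}{u + \left(1 + u \left(- \frac{1}{2}\right)\right)} = \frac{14 + u}{u - \left(-1 + \frac{u}{2}\right)} = \frac{14 + u}{1 + \frac{u}{2}}$)
$E{\left(Q \right)} = 39 \sqrt{Q}$
$\frac{1}{30974 + E{\left(K{\left(2 \right)} \right)}} = \frac{1}{30974 + 39 \sqrt{\frac{2 \left(14 + 2\right)}{2 + 2}}} = \frac{1}{30974 + 39 \sqrt{2 \cdot \frac{1}{4} \cdot 16}} = \frac{1}{30974 + 39 \sqrt{8}} = \frac{1}{30974 + 39 \cdot 2 \sqrt{2}} = \frac{1}{30974 + 78 \sqrt{2}}$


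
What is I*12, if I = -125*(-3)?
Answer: 4500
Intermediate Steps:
I = 375
I*12 = 375*12 = 4500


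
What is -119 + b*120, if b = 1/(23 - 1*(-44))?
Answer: -7853/67 ≈ -117.21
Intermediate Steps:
b = 1/67 (b = 1/(23 + 44) = 1/67 ≈ 0.014925)
-119 + b*120 = -119 + (1/67)*120 = -119 + 120/67 = -7853/67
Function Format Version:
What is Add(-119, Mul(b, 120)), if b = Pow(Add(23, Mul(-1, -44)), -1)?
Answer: Rational(-7853, 67) ≈ -117.21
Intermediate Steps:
b = Rational(1, 67) (b = Pow(Add(23, 44), -1) = Pow(67, -1) = Rational(1, 67) ≈ 0.014925)
Add(-119, Mul(b, 120)) = Add(-119, Mul(Rational(1, 67), 120)) = Add(-119, Rational(120, 67)) = Rational(-7853, 67)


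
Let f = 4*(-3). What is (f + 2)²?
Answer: 100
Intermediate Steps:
f = -12
(f + 2)² = (-12 + 2)² = (-10)² = 100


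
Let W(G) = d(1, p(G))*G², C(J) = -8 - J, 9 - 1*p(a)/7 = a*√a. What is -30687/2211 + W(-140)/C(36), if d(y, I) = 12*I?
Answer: -248205029/737 - 115248000*I*√35/11 ≈ -3.3678e+5 - 6.1983e+7*I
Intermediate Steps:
p(a) = 63 - 7*a^(3/2) (p(a) = 63 - 7*a*√a = 63 - 7*a^(3/2))
W(G) = G²*(756 - 84*G^(3/2)) (W(G) = (12*(63 - 7*G^(3/2)))*G² = (756 - 84*G^(3/2))*G² = G²*(756 - 84*G^(3/2)))
-30687/2211 + W(-140)/C(36) = -30687/2211 + (84*(-140)²*(9 - (-140)^(3/2)))/(-8 - 1*36) = -30687*1/2211 + (84*19600*(9 - (-280)*I*√35))/(-8 - 36) = -10229/737 + (84*19600*(9 + 280*I*√35))/(-44) = -10229/737 + (14817600 + 460992000*I*√35)*(-1/44) = -10229/737 + (-3704400/11 - 115248000*I*√35/11) = -248205029/737 - 115248000*I*√35/11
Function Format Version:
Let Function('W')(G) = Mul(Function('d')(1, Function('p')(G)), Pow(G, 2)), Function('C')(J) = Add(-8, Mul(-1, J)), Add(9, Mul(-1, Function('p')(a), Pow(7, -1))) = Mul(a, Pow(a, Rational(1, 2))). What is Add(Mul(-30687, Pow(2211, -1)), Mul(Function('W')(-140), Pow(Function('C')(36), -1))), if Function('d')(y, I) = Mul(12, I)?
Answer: Add(Rational(-248205029, 737), Mul(Rational(-115248000, 11), I, Pow(35, Rational(1, 2)))) ≈ Add(-3.3678e+5, Mul(-6.1983e+7, I))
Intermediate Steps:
Function('p')(a) = Add(63, Mul(-7, Pow(a, Rational(3, 2)))) (Function('p')(a) = Add(63, Mul(-7, Mul(a, Pow(a, Rational(1, 2))))) = Add(63, Mul(-7, Pow(a, Rational(3, 2)))))
Function('W')(G) = Mul(Pow(G, 2), Add(756, Mul(-84, Pow(G, Rational(3, 2))))) (Function('W')(G) = Mul(Mul(12, Add(63, Mul(-7, Pow(G, Rational(3, 2))))), Pow(G, 2)) = Mul(Add(756, Mul(-84, Pow(G, Rational(3, 2)))), Pow(G, 2)) = Mul(Pow(G, 2), Add(756, Mul(-84, Pow(G, Rational(3, 2))))))
Add(Mul(-30687, Pow(2211, -1)), Mul(Function('W')(-140), Pow(Function('C')(36), -1))) = Add(Mul(-30687, Pow(2211, -1)), Mul(Mul(84, Pow(-140, 2), Add(9, Mul(-1, Pow(-140, Rational(3, 2))))), Pow(Add(-8, Mul(-1, 36)), -1))) = Add(Mul(-30687, Rational(1, 2211)), Mul(Mul(84, 19600, Add(9, Mul(-1, Mul(-280, I, Pow(35, Rational(1, 2)))))), Pow(Add(-8, -36), -1))) = Add(Rational(-10229, 737), Mul(Mul(84, 19600, Add(9, Mul(280, I, Pow(35, Rational(1, 2))))), Pow(-44, -1))) = Add(Rational(-10229, 737), Mul(Add(14817600, Mul(460992000, I, Pow(35, Rational(1, 2)))), Rational(-1, 44))) = Add(Rational(-10229, 737), Add(Rational(-3704400, 11), Mul(Rational(-115248000, 11), I, Pow(35, Rational(1, 2))))) = Add(Rational(-248205029, 737), Mul(Rational(-115248000, 11), I, Pow(35, Rational(1, 2))))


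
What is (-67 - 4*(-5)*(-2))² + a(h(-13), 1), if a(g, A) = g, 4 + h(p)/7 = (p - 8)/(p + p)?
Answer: 297093/26 ≈ 11427.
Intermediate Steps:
h(p) = -28 + 7*(-8 + p)/(2*p) (h(p) = -28 + 7*((p - 8)/(p + p)) = -28 + 7*((-8 + p)/((2*p))) = -28 + 7*((-8 + p)*(1/(2*p))) = -28 + 7*((-8 + p)/(2*p)) = -28 + 7*(-8 + p)/(2*p))
(-67 - 4*(-5)*(-2))² + a(h(-13), 1) = (-67 - 4*(-5)*(-2))² + (-49/2 - 28/(-13)) = (-67 + 20*(-2))² + (-49/2 - 28*(-1/13)) = (-67 - 40)² + (-49/2 + 28/13) = (-107)² - 581/26 = 11449 - 581/26 = 297093/26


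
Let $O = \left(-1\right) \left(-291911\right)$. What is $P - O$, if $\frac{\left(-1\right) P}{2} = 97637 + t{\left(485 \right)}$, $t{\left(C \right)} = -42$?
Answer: $-487101$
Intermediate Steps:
$O = 291911$
$P = -195190$ ($P = - 2 \left(97637 - 42\right) = \left(-2\right) 97595 = -195190$)
$P - O = -195190 - 291911 = -487101$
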